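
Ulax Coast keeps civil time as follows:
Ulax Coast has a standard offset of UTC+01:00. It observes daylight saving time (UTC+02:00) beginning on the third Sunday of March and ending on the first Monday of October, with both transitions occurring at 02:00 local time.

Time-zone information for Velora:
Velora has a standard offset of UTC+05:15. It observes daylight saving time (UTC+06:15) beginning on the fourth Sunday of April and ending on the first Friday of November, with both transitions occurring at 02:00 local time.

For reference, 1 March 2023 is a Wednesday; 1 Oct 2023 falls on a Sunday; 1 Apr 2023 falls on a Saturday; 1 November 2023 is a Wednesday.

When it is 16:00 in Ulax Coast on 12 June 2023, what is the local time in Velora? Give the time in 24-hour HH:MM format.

20:15

1 March 2023 is a Wednesday, so the first Sunday is March 5 and the third is March 19.
1 October 2023 is a Sunday, so the first Monday is October 2.
Daylight saving runs 19 March – 2 October; 12 June 2023 is inside that window, so Ulax Coast is at UTC+02:00.
16:00 Ulax Coast − 2h = 14:00 UTC.
1 April 2023 is a Saturday, so the first Sunday is April 2 and the fourth is April 23.
1 November 2023 is a Wednesday, so the first Friday is November 3.
At the standard offset (UTC+05:15), 14:00 UTC + 5h15m = 19:15 Velora standard time.
Daylight saving runs 23 April – 3 November; the standard-time date in Velora, 12 June 2023, is inside that window, so Velora is at UTC+06:15.
14:00 UTC + 6h15m = 20:15 Velora.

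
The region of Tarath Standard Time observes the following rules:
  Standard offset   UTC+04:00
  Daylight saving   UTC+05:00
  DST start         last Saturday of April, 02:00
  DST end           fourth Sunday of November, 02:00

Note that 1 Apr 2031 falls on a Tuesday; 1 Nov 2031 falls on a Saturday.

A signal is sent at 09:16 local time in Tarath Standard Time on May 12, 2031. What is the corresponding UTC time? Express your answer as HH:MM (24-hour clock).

1 April 2031 is a Tuesday, so Saturdays fall on 5, 12, 19, 26; the last is April 26.
1 November 2031 is a Saturday, so the first Sunday is November 2 and the fourth is November 23.
Daylight saving runs 26 April – 23 November; May 12, 2031 is inside that window, so Tarath Standard Time is at UTC+05:00.
09:16 local − 5h = 04:16 UTC.

04:16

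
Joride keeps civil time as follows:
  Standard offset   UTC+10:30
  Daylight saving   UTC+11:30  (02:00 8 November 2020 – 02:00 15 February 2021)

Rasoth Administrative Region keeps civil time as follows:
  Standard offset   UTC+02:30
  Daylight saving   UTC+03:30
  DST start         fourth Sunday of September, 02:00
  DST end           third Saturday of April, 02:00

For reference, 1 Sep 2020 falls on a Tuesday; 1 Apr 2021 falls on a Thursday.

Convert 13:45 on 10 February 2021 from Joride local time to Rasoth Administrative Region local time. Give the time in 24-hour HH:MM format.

Daylight saving runs 8 November 2020 – 15 February 2021; 10 February 2021 is inside that window, so Joride is at UTC+11:30.
13:45 Joride − 11h30m = 02:15 UTC.
1 September 2020 is a Tuesday, so the first Sunday is September 6 and the fourth is September 27.
1 April 2021 is a Thursday, so the first Saturday is April 3 and the third is April 17.
At the standard offset (UTC+02:30), 02:15 UTC + 2h30m = 04:45 Rasoth Administrative Region standard time.
Daylight saving runs 27 September 2020 – 17 April 2021; the standard-time date in Rasoth Administrative Region, 10 February 2021, is inside that window, so Rasoth Administrative Region is at UTC+03:30.
02:15 UTC + 3h30m = 05:45 Rasoth Administrative Region.

05:45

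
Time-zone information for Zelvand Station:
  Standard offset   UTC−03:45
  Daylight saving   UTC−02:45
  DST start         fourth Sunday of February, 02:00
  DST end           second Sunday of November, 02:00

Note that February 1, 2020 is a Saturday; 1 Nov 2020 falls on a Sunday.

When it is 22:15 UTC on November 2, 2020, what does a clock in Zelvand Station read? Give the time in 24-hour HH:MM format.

1 February 2020 is a Saturday, so the first Sunday is February 2 and the fourth is February 23.
1 November 2020 is a Sunday, so the first Sunday is November 1 and the second is November 8.
At the standard offset (UTC−03:45), 22:15 UTC − 3h45m = 18:30 Zelvand Station standard time.
Daylight saving runs 23 February – 8 November; the standard-time date in Zelvand Station, November 2, 2020, is inside that window, so Zelvand Station is at UTC−02:45.
22:15 UTC − 2h45m = 19:30 local.

19:30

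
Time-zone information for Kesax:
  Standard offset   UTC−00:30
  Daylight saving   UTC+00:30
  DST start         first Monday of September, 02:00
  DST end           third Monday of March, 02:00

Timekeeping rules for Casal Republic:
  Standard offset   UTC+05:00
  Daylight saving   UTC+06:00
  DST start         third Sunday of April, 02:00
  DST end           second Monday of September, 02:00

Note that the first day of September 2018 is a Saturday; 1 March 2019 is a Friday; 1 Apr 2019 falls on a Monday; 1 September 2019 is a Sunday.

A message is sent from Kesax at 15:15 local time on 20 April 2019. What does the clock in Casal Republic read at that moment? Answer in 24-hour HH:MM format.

1 September 2018 is a Saturday, so the first Monday is September 3.
1 March 2019 is a Friday, so the first Monday is March 4 and the third is March 18.
20 April 2019 does not fall between 3 September 2018 and 18 March 2019, so daylight saving is not in effect and Kesax is at UTC−00:30.
15:15 Kesax + 0h30m = 15:45 UTC.
1 April 2019 is a Monday, so the first Sunday is April 7 and the third is April 21.
1 September 2019 is a Sunday, so the first Monday is September 2 and the second is September 9.
At the standard offset (UTC+05:00), 15:45 UTC + 5h = 20:45 Casal Republic standard time.
The standard-time date in Casal Republic, 20 April 2019, does not fall between 21 April and 9 September, so daylight saving is not in effect and Casal Republic is at UTC+05:00.
15:45 UTC + 5h = 20:45 Casal Republic.

20:45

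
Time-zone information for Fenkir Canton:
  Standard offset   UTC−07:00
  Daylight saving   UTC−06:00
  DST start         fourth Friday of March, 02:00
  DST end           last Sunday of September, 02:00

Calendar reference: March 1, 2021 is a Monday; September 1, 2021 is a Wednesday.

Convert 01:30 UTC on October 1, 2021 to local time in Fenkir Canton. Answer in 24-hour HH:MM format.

18:30

1 March 2021 is a Monday, so the first Friday is March 5 and the fourth is March 26.
1 September 2021 is a Wednesday, so Sundays fall on 5, 12, 19, 26; the last is September 26.
At the standard offset (UTC−07:00), 01:30 UTC − 7h = 18:30 Fenkir Canton standard time (rolling into the previous day, 30 September 2021).
The standard-time date in Fenkir Canton, September 30, 2021, is outside the daylight-saving period (26 March – 26 September), so Fenkir Canton is on standard time, UTC−07:00.
01:30 UTC − 7h = 18:30 local (rolling into the previous day, 30 September 2021).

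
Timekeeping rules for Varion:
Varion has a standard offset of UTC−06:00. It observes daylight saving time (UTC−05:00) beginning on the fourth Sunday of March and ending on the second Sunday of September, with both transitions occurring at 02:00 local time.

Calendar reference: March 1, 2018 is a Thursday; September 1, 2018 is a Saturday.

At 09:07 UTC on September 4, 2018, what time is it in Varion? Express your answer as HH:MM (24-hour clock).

04:07

1 March 2018 is a Thursday, so the first Sunday is March 4 and the fourth is March 25.
1 September 2018 is a Saturday, so the first Sunday is September 2 and the second is September 9.
At the standard offset (UTC−06:00), 09:07 UTC − 6h = 03:07 Varion standard time.
Daylight saving runs 25 March – 9 September; the standard-time date in Varion, September 4, 2018, is inside that window, so Varion is at UTC−05:00.
09:07 UTC − 5h = 04:07 local.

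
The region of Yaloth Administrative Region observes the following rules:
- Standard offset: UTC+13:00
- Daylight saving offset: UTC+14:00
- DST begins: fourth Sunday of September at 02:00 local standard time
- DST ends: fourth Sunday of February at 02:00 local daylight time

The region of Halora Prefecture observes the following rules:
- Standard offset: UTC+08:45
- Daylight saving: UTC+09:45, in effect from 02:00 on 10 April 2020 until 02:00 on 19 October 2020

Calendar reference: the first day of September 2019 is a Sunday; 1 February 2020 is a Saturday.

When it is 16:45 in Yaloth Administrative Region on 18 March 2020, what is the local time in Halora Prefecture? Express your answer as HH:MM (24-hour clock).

1 September 2019 is a Sunday, so the first Sunday is September 1 and the fourth is September 22.
1 February 2020 is a Saturday, so the first Sunday is February 2 and the fourth is February 23.
18 March 2020 is outside the daylight-saving period (22 September 2019 – 23 February 2020), so Yaloth Administrative Region is on standard time, UTC+13:00.
16:45 Yaloth Administrative Region − 13h = 03:45 UTC.
At the standard offset (UTC+08:45), 03:45 UTC + 8h45m = 12:30 Halora Prefecture standard time.
Daylight saving runs 10 April – 19 October; the standard-time date in Halora Prefecture, 18 March 2020, is outside that window, so Halora Prefecture is on standard time at UTC+08:45.
03:45 UTC + 8h45m = 12:30 Halora Prefecture.

12:30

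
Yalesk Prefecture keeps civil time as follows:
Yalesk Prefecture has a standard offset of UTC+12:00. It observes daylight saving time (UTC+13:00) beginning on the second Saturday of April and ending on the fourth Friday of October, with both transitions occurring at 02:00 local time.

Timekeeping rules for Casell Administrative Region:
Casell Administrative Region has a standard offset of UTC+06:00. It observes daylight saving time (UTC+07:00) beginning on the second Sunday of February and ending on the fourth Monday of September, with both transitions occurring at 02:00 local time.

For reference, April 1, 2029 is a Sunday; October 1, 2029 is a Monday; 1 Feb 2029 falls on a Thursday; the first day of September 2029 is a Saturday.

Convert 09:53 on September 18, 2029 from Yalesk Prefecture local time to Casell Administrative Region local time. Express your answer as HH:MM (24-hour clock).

1 April 2029 is a Sunday, so the first Saturday is April 7 and the second is April 14.
1 October 2029 is a Monday, so the first Friday is October 5 and the fourth is October 26.
Daylight saving runs 14 April – 26 October; September 18, 2029 is inside that window, so Yalesk Prefecture is at UTC+13:00.
09:53 Yalesk Prefecture − 13h = 20:53 UTC (rolling into the previous day, 17 September 2029).
1 February 2029 is a Thursday, so the first Sunday is February 4 and the second is February 11.
1 September 2029 is a Saturday, so the first Monday is September 3 and the fourth is September 24.
At the standard offset (UTC+06:00), 20:53 UTC + 6h = 02:53 Casell Administrative Region standard time (rolling into the next day, 18 September 2029).
The standard-time date in Casell Administrative Region, September 18, 2029, lies within the daylight-saving period (11 February – 24 September), so Casell Administrative Region is on daylight time, UTC+07:00.
20:53 UTC + 7h = 03:53 Casell Administrative Region (rolling into the next day, 18 September 2029).

03:53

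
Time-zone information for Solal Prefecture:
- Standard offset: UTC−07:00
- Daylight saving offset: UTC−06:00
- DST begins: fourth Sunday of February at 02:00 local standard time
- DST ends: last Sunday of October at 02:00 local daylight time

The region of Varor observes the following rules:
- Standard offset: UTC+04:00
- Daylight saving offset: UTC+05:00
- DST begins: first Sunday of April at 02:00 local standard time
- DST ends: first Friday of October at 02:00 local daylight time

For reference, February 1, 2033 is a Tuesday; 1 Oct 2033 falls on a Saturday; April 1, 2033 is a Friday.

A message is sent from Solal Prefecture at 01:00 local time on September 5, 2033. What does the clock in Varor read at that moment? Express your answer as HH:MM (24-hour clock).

1 February 2033 is a Tuesday, so the first Sunday is February 6 and the fourth is February 27.
1 October 2033 is a Saturday, so Sundays fall on 2, 9, 16, 23, 30; the last is October 30.
Daylight saving runs 27 February – 30 October; September 5, 2033 is inside that window, so Solal Prefecture is at UTC−06:00.
01:00 Solal Prefecture + 6h = 07:00 UTC.
1 April 2033 is a Friday, so the first Sunday is April 3.
1 October 2033 is a Saturday, so the first Friday is October 7.
At the standard offset (UTC+04:00), 07:00 UTC + 4h = 11:00 Varor standard time.
Daylight saving runs 3 April – 7 October; the standard-time date in Varor, September 5, 2033, is inside that window, so Varor is at UTC+05:00.
07:00 UTC + 5h = 12:00 Varor.

12:00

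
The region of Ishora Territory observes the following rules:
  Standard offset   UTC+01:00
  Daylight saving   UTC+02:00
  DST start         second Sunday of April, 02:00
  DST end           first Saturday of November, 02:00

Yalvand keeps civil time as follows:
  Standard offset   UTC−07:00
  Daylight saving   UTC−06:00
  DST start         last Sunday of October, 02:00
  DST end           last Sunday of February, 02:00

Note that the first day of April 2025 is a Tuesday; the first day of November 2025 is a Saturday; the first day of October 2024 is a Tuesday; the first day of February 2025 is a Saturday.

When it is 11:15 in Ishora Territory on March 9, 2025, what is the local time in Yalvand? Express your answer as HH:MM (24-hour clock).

1 April 2025 is a Tuesday, so the first Sunday is April 6 and the second is April 13.
1 November 2025 is a Saturday, so the first Saturday is November 1.
March 9, 2025 does not fall between 13 April and 1 November, so daylight saving is not in effect and Ishora Territory is at UTC+01:00.
11:15 Ishora Territory − 1h = 10:15 UTC.
1 October 2024 is a Tuesday, so Sundays fall on 6, 13, 20, 27; the last is October 27.
1 February 2025 is a Saturday, so Sundays fall on 2, 9, 16, 23; the last is February 23.
At the standard offset (UTC−07:00), 10:15 UTC − 7h = 03:15 Yalvand standard time.
Daylight saving runs 27 October 2024 – 23 February 2025; the standard-time date in Yalvand, March 9, 2025, is outside that window, so Yalvand is on standard time at UTC−07:00.
10:15 UTC − 7h = 03:15 Yalvand.

03:15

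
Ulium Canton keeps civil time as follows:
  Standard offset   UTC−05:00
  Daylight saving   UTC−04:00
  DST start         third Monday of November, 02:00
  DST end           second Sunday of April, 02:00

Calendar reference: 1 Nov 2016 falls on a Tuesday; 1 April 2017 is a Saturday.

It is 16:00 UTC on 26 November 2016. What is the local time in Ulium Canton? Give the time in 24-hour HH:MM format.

1 November 2016 is a Tuesday, so the first Monday is November 7 and the third is November 21.
1 April 2017 is a Saturday, so the first Sunday is April 2 and the second is April 9.
At the standard offset (UTC−05:00), 16:00 UTC − 5h = 11:00 Ulium Canton standard time.
Daylight saving runs 21 November 2016 – 9 April 2017; the standard-time date in Ulium Canton, 26 November 2016, is inside that window, so Ulium Canton is at UTC−04:00.
16:00 UTC − 4h = 12:00 local.

12:00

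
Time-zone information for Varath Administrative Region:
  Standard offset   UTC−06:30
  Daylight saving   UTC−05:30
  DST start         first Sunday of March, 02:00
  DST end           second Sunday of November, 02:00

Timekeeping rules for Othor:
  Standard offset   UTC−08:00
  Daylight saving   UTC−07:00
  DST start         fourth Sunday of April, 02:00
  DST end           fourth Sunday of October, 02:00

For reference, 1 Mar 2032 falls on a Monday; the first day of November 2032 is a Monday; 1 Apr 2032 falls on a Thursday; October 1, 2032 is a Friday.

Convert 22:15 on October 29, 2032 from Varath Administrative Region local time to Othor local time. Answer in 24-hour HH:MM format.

19:45

1 March 2032 is a Monday, so the first Sunday is March 7.
1 November 2032 is a Monday, so the first Sunday is November 7 and the second is November 14.
October 29, 2032 lies within the daylight-saving period (7 March – 14 November), so Varath Administrative Region is on daylight time, UTC−05:30.
22:15 Varath Administrative Region + 5h30m = 03:45 UTC (rolling into the next day, 30 October 2032).
1 April 2032 is a Thursday, so the first Sunday is April 4 and the fourth is April 25.
1 October 2032 is a Friday, so the first Sunday is October 3 and the fourth is October 24.
At the standard offset (UTC−08:00), 03:45 UTC − 8h = 19:45 Othor standard time (rolling into the previous day, 29 October 2032).
Daylight saving runs 25 April – 24 October; the standard-time date in Othor, October 29, 2032, is outside that window, so Othor is on standard time at UTC−08:00.
03:45 UTC − 8h = 19:45 Othor (rolling into the previous day, 29 October 2032).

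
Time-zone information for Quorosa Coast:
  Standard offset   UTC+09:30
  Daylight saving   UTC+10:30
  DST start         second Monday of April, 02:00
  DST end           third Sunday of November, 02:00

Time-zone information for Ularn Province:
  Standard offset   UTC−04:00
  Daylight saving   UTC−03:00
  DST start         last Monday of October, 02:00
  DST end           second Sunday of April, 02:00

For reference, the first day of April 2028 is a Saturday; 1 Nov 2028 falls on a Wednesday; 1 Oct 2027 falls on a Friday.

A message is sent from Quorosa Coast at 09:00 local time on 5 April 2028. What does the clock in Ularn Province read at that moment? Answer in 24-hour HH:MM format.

1 April 2028 is a Saturday, so the first Monday is April 3 and the second is April 10.
1 November 2028 is a Wednesday, so the first Sunday is November 5 and the third is November 19.
Daylight saving runs 10 April – 19 November; 5 April 2028 is outside that window, so Quorosa Coast is on standard time at UTC+09:30.
09:00 Quorosa Coast − 9h30m = 23:30 UTC (rolling into the previous day, 4 April 2028).
1 October 2027 is a Friday, so Mondays fall on 4, 11, 18, 25; the last is October 25.
1 April 2028 is a Saturday, so the first Sunday is April 2 and the second is April 9.
At the standard offset (UTC−04:00), 23:30 UTC − 4h = 19:30 Ularn Province standard time.
The standard-time date in Ularn Province, 4 April 2028, lies within the daylight-saving period (25 October 2027 – 9 April 2028), so Ularn Province is on daylight time, UTC−03:00.
23:30 UTC − 3h = 20:30 Ularn Province.

20:30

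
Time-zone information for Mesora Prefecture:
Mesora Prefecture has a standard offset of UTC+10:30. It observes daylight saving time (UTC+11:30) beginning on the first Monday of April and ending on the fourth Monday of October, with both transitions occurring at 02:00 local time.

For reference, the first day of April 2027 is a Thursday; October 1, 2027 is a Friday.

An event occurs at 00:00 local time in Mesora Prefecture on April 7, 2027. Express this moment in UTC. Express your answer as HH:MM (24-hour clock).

1 April 2027 is a Thursday, so the first Monday is April 5.
1 October 2027 is a Friday, so the first Monday is October 4 and the fourth is October 25.
April 7, 2027 lies within the daylight-saving period (5 April – 25 October), so Mesora Prefecture is on daylight time, UTC+11:30.
00:00 local − 11h30m = 12:30 UTC (rolling into the previous day, 6 April 2027).

12:30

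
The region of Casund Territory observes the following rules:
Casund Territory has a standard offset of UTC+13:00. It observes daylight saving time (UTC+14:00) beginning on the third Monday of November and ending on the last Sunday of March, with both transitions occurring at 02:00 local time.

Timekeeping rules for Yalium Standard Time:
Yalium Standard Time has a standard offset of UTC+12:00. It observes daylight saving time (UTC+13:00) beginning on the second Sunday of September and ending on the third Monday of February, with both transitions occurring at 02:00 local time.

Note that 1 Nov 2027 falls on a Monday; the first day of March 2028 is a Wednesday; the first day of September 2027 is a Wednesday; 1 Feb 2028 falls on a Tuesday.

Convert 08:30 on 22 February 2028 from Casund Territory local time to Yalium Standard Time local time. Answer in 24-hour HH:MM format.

06:30

1 November 2027 is a Monday, so the first Monday is November 1 and the third is November 15.
1 March 2028 is a Wednesday, so Sundays fall on 5, 12, 19, 26; the last is March 26.
22 February 2028 lies within the daylight-saving period (15 November 2027 – 26 March 2028), so Casund Territory is on daylight time, UTC+14:00.
08:30 Casund Territory − 14h = 18:30 UTC (rolling into the previous day, 21 February 2028).
1 September 2027 is a Wednesday, so the first Sunday is September 5 and the second is September 12.
1 February 2028 is a Tuesday, so the first Monday is February 7 and the third is February 21.
At the standard offset (UTC+12:00), 18:30 UTC + 12h = 06:30 Yalium Standard Time standard time (rolling into the next day, 22 February 2028).
The standard-time date in Yalium Standard Time, 22 February 2028, is outside the daylight-saving period (12 September 2027 – 21 February 2028), so Yalium Standard Time is on standard time, UTC+12:00.
18:30 UTC + 12h = 06:30 Yalium Standard Time (rolling into the next day, 22 February 2028).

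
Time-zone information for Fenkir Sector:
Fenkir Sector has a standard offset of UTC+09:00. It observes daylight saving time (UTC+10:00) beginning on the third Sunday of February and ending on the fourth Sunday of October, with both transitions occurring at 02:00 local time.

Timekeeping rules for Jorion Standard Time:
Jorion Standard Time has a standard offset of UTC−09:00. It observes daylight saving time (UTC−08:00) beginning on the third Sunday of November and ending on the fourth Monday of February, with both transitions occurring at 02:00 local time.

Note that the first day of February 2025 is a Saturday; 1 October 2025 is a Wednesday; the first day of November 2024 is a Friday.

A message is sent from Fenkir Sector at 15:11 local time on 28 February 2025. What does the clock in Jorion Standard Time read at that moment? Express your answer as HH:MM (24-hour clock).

1 February 2025 is a Saturday, so the first Sunday is February 2 and the third is February 16.
1 October 2025 is a Wednesday, so the first Sunday is October 5 and the fourth is October 26.
Daylight saving runs 16 February – 26 October; 28 February 2025 is inside that window, so Fenkir Sector is at UTC+10:00.
15:11 Fenkir Sector − 10h = 05:11 UTC.
1 November 2024 is a Friday, so the first Sunday is November 3 and the third is November 17.
1 February 2025 is a Saturday, so the first Monday is February 3 and the fourth is February 24.
At the standard offset (UTC−09:00), 05:11 UTC − 9h = 20:11 Jorion Standard Time standard time (rolling into the previous day, 27 February 2025).
The standard-time date in Jorion Standard Time, 27 February 2025, does not fall between 17 November 2024 and 24 February 2025, so daylight saving is not in effect and Jorion Standard Time is at UTC−09:00.
05:11 UTC − 9h = 20:11 Jorion Standard Time (rolling into the previous day, 27 February 2025).

20:11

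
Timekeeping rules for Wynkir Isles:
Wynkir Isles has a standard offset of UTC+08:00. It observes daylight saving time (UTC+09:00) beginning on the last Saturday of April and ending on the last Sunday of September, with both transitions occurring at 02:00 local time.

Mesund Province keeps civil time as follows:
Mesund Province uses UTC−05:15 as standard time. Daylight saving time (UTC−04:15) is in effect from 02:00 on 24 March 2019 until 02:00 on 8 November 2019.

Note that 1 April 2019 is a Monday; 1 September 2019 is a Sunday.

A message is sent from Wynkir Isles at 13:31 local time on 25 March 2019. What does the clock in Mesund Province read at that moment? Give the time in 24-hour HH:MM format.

1 April 2019 is a Monday, so Saturdays fall on 6, 13, 20, 27; the last is April 27.
1 September 2019 is a Sunday, so Sundays fall on 1, 8, 15, 22, 29; the last is September 29.
Daylight saving runs 27 April – 29 September; 25 March 2019 is outside that window, so Wynkir Isles is on standard time at UTC+08:00.
13:31 Wynkir Isles − 8h = 05:31 UTC.
At the standard offset (UTC−05:15), 05:31 UTC − 5h15m = 00:16 Mesund Province standard time.
The standard-time date in Mesund Province, 25 March 2019, lies within the daylight-saving period (24 March – 8 November), so Mesund Province is on daylight time, UTC−04:15.
05:31 UTC − 4h15m = 01:16 Mesund Province.

01:16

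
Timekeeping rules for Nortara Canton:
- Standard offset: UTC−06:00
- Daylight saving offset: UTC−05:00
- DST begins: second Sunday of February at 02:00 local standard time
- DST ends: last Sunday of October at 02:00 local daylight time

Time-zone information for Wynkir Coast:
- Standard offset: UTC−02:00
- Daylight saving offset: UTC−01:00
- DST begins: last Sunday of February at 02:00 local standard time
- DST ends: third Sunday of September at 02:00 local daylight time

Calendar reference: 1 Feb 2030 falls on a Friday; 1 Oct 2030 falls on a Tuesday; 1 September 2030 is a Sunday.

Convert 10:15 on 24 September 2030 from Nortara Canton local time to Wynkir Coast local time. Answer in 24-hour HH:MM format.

1 February 2030 is a Friday, so the first Sunday is February 3 and the second is February 10.
1 October 2030 is a Tuesday, so Sundays fall on 6, 13, 20, 27; the last is October 27.
24 September 2030 lies within the daylight-saving period (10 February – 27 October), so Nortara Canton is on daylight time, UTC−05:00.
10:15 Nortara Canton + 5h = 15:15 UTC.
1 February 2030 is a Friday, so Sundays fall on 3, 10, 17, 24; the last is February 24.
1 September 2030 is a Sunday, so the first Sunday is September 1 and the third is September 15.
At the standard offset (UTC−02:00), 15:15 UTC − 2h = 13:15 Wynkir Coast standard time.
Daylight saving runs 24 February – 15 September; the standard-time date in Wynkir Coast, 24 September 2030, is outside that window, so Wynkir Coast is on standard time at UTC−02:00.
15:15 UTC − 2h = 13:15 Wynkir Coast.

13:15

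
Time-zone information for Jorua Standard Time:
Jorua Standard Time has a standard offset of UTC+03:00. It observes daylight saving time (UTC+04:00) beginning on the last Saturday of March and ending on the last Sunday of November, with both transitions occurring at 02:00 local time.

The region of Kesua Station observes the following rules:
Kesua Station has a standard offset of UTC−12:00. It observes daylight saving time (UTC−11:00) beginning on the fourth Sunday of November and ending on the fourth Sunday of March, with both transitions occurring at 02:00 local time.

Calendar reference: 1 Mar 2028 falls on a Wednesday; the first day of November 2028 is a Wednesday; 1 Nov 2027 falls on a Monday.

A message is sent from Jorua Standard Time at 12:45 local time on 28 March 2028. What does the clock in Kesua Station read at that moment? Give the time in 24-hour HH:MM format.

20:45

1 March 2028 is a Wednesday, so Saturdays fall on 4, 11, 18, 25; the last is March 25.
1 November 2028 is a Wednesday, so Sundays fall on 5, 12, 19, 26; the last is November 26.
28 March 2028 falls between 25 March and 26 November, so daylight saving is in effect and Jorua Standard Time is at UTC+04:00.
12:45 Jorua Standard Time − 4h = 08:45 UTC.
1 November 2027 is a Monday, so the first Sunday is November 7 and the fourth is November 28.
1 March 2028 is a Wednesday, so the first Sunday is March 5 and the fourth is March 26.
At the standard offset (UTC−12:00), 08:45 UTC − 12h = 20:45 Kesua Station standard time (rolling into the previous day, 27 March 2028).
The standard-time date in Kesua Station, 27 March 2028, does not fall between 28 November 2027 and 26 March 2028, so daylight saving is not in effect and Kesua Station is at UTC−12:00.
08:45 UTC − 12h = 20:45 Kesua Station (rolling into the previous day, 27 March 2028).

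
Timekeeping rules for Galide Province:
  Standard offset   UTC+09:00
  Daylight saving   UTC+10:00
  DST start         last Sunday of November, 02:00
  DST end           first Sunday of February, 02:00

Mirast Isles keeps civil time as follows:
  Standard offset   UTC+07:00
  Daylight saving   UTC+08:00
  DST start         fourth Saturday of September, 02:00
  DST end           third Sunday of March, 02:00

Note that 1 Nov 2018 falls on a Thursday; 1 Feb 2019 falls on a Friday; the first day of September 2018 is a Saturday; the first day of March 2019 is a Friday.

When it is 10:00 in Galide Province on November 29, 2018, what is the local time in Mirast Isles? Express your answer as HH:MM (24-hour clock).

1 November 2018 is a Thursday, so Sundays fall on 4, 11, 18, 25; the last is November 25.
1 February 2019 is a Friday, so the first Sunday is February 3.
November 29, 2018 falls between 25 November 2018 and 3 February 2019, so daylight saving is in effect and Galide Province is at UTC+10:00.
10:00 Galide Province − 10h = 00:00 UTC.
1 September 2018 is a Saturday, so the first Saturday is September 1 and the fourth is September 22.
1 March 2019 is a Friday, so the first Sunday is March 3 and the third is March 17.
At the standard offset (UTC+07:00), 00:00 UTC + 7h = 07:00 Mirast Isles standard time.
The standard-time date in Mirast Isles, November 29, 2018, falls between 22 September 2018 and 17 March 2019, so daylight saving is in effect and Mirast Isles is at UTC+08:00.
00:00 UTC + 8h = 08:00 Mirast Isles.

08:00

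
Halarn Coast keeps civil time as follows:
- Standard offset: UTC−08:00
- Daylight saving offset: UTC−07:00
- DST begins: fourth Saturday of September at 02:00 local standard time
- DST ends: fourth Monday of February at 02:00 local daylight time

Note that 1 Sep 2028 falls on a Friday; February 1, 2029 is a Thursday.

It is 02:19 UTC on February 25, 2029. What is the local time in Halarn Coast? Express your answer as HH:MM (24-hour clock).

1 September 2028 is a Friday, so the first Saturday is September 2 and the fourth is September 23.
1 February 2029 is a Thursday, so the first Monday is February 5 and the fourth is February 26.
At the standard offset (UTC−08:00), 02:19 UTC − 8h = 18:19 Halarn Coast standard time (rolling into the previous day, 24 February 2029).
Daylight saving runs 23 September 2028 – 26 February 2029; the standard-time date in Halarn Coast, February 24, 2029, is inside that window, so Halarn Coast is at UTC−07:00.
02:19 UTC − 7h = 19:19 local (rolling into the previous day, 24 February 2029).

19:19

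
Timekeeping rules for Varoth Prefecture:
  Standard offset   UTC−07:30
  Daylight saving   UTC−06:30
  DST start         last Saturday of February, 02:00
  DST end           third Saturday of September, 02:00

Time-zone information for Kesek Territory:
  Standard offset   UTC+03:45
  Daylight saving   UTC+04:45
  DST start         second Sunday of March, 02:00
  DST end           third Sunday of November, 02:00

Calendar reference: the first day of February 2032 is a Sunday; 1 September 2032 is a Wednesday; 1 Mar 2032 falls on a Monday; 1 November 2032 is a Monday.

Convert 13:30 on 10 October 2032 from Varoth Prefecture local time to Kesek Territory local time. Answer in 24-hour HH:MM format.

1 February 2032 is a Sunday, so Saturdays fall on 7, 14, 21, 28; the last is February 28.
1 September 2032 is a Wednesday, so the first Saturday is September 4 and the third is September 18.
10 October 2032 is outside the daylight-saving period (28 February – 18 September), so Varoth Prefecture is on standard time, UTC−07:30.
13:30 Varoth Prefecture + 7h30m = 21:00 UTC.
1 March 2032 is a Monday, so the first Sunday is March 7 and the second is March 14.
1 November 2032 is a Monday, so the first Sunday is November 7 and the third is November 21.
At the standard offset (UTC+03:45), 21:00 UTC + 3h45m = 00:45 Kesek Territory standard time (rolling into the next day, 11 October 2032).
Daylight saving runs 14 March – 21 November; the standard-time date in Kesek Territory, 11 October 2032, is inside that window, so Kesek Territory is at UTC+04:45.
21:00 UTC + 4h45m = 01:45 Kesek Territory (rolling into the next day, 11 October 2032).

01:45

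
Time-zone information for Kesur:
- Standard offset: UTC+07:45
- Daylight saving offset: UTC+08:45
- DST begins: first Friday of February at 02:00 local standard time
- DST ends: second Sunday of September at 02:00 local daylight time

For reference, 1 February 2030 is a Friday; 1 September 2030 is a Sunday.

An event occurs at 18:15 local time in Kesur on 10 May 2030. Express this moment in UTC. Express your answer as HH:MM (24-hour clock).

09:30

1 February 2030 is a Friday, so the first Friday is February 1.
1 September 2030 is a Sunday, so the first Sunday is September 1 and the second is September 8.
Daylight saving runs 1 February – 8 September; 10 May 2030 is inside that window, so Kesur is at UTC+08:45.
18:15 local − 8h45m = 09:30 UTC.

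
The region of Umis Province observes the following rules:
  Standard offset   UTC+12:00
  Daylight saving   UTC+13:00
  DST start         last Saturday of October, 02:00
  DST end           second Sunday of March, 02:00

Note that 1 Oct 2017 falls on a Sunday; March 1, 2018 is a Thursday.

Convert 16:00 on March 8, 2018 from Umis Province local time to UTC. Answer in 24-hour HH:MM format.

1 October 2017 is a Sunday, so Saturdays fall on 7, 14, 21, 28; the last is October 28.
1 March 2018 is a Thursday, so the first Sunday is March 4 and the second is March 11.
Daylight saving runs 28 October 2017 – 11 March 2018; March 8, 2018 is inside that window, so Umis Province is at UTC+13:00.
16:00 local − 13h = 03:00 UTC.

03:00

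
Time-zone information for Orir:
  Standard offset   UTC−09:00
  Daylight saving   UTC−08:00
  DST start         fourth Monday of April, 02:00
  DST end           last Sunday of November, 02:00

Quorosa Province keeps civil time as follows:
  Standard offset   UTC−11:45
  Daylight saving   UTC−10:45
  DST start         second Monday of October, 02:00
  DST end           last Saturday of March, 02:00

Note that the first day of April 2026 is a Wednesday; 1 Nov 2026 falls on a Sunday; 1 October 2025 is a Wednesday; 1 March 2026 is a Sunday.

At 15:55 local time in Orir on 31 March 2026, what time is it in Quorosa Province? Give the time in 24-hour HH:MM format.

1 April 2026 is a Wednesday, so the first Monday is April 6 and the fourth is April 27.
1 November 2026 is a Sunday, so Sundays fall on 1, 8, 15, 22, 29; the last is November 29.
Daylight saving runs 27 April – 29 November; 31 March 2026 is outside that window, so Orir is on standard time at UTC−09:00.
15:55 Orir + 9h = 00:55 UTC (rolling into the next day, 1 April 2026).
1 October 2025 is a Wednesday, so the first Monday is October 6 and the second is October 13.
1 March 2026 is a Sunday, so Saturdays fall on 7, 14, 21, 28; the last is March 28.
At the standard offset (UTC−11:45), 00:55 UTC − 11h45m = 13:10 Quorosa Province standard time (rolling into the previous day, 31 March 2026).
The standard-time date in Quorosa Province, 31 March 2026, does not fall between 13 October 2025 and 28 March 2026, so daylight saving is not in effect and Quorosa Province is at UTC−11:45.
00:55 UTC − 11h45m = 13:10 Quorosa Province (rolling into the previous day, 31 March 2026).

13:10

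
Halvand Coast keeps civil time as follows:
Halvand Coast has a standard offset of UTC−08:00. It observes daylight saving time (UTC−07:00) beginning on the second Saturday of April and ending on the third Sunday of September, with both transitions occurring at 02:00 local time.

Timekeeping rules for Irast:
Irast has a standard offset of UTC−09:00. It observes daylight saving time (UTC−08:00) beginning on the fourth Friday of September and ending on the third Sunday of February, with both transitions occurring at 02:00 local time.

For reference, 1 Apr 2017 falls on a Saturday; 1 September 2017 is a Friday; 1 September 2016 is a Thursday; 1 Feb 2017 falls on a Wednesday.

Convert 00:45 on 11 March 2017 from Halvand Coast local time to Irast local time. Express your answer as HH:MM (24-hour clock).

23:45

1 April 2017 is a Saturday, so the first Saturday is April 1 and the second is April 8.
1 September 2017 is a Friday, so the first Sunday is September 3 and the third is September 17.
11 March 2017 is outside the daylight-saving period (8 April – 17 September), so Halvand Coast is on standard time, UTC−08:00.
00:45 Halvand Coast + 8h = 08:45 UTC.
1 September 2016 is a Thursday, so the first Friday is September 2 and the fourth is September 23.
1 February 2017 is a Wednesday, so the first Sunday is February 5 and the third is February 19.
At the standard offset (UTC−09:00), 08:45 UTC − 9h = 23:45 Irast standard time (rolling into the previous day, 10 March 2017).
The standard-time date in Irast, 10 March 2017, does not fall between 23 September 2016 and 19 February 2017, so daylight saving is not in effect and Irast is at UTC−09:00.
08:45 UTC − 9h = 23:45 Irast (rolling into the previous day, 10 March 2017).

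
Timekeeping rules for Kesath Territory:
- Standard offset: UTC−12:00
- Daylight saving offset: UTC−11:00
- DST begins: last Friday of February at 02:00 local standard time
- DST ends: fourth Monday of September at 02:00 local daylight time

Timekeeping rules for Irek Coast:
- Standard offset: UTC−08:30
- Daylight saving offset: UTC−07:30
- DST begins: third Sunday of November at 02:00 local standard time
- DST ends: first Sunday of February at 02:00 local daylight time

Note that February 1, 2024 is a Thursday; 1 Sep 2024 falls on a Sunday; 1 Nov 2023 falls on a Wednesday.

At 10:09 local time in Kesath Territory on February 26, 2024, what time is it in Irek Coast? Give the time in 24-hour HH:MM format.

1 February 2024 is a Thursday, so Fridays fall on 2, 9, 16, 23; the last is February 23.
1 September 2024 is a Sunday, so the first Monday is September 2 and the fourth is September 23.
February 26, 2024 lies within the daylight-saving period (23 February – 23 September), so Kesath Territory is on daylight time, UTC−11:00.
10:09 Kesath Territory + 11h = 21:09 UTC.
1 November 2023 is a Wednesday, so the first Sunday is November 5 and the third is November 19.
1 February 2024 is a Thursday, so the first Sunday is February 4.
At the standard offset (UTC−08:30), 21:09 UTC − 8h30m = 12:39 Irek Coast standard time.
Daylight saving runs 19 November 2023 – 4 February 2024; the standard-time date in Irek Coast, February 26, 2024, is outside that window, so Irek Coast is on standard time at UTC−08:30.
21:09 UTC − 8h30m = 12:39 Irek Coast.

12:39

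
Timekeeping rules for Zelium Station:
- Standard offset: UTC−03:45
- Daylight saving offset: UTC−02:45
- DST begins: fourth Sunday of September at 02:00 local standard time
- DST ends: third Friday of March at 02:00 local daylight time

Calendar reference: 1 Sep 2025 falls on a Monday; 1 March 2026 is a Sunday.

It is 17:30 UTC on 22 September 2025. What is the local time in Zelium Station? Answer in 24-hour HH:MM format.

13:45

1 September 2025 is a Monday, so the first Sunday is September 7 and the fourth is September 28.
1 March 2026 is a Sunday, so the first Friday is March 6 and the third is March 20.
At the standard offset (UTC−03:45), 17:30 UTC − 3h45m = 13:45 Zelium Station standard time.
The standard-time date in Zelium Station, 22 September 2025, does not fall between 28 September 2025 and 20 March 2026, so daylight saving is not in effect and Zelium Station is at UTC−03:45.
17:30 UTC − 3h45m = 13:45 local.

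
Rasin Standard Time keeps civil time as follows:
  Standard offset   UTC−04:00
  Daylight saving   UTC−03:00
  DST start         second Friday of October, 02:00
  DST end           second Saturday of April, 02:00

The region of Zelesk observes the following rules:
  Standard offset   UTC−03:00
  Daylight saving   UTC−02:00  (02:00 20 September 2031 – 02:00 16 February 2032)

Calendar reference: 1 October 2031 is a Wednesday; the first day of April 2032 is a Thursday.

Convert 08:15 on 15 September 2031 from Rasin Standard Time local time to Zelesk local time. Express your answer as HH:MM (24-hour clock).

1 October 2031 is a Wednesday, so the first Friday is October 3 and the second is October 10.
1 April 2032 is a Thursday, so the first Saturday is April 3 and the second is April 10.
Daylight saving runs 10 October 2031 – 10 April 2032; 15 September 2031 is outside that window, so Rasin Standard Time is on standard time at UTC−04:00.
08:15 Rasin Standard Time + 4h = 12:15 UTC.
At the standard offset (UTC−03:00), 12:15 UTC − 3h = 09:15 Zelesk standard time.
The standard-time date in Zelesk, 15 September 2031, is outside the daylight-saving period (20 September 2031 – 16 February 2032), so Zelesk is on standard time, UTC−03:00.
12:15 UTC − 3h = 09:15 Zelesk.

09:15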